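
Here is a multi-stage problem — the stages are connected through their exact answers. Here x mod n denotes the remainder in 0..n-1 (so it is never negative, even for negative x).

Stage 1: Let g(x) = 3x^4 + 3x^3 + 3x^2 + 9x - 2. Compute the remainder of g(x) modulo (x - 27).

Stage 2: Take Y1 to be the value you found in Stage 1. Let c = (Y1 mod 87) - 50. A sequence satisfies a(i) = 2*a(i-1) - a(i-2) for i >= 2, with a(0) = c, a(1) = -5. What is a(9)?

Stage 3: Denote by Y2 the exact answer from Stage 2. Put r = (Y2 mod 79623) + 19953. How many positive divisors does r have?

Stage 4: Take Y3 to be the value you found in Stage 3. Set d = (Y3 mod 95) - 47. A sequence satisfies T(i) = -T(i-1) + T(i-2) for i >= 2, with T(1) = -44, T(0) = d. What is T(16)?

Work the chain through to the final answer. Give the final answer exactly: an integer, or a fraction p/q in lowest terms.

22078

Stage 1: remainder = value at the root: 3*(27)^4 + 3*(27)^3 + 3*(27)^2 + 9*(27)^1 - 2 = (1594323) + (59049) + (2187) + (243) + (-2) = 1655800; answer 1655800
Stage 2: Y1 = 1655800; c = -34; a(2) = 2*(-5) - 1*(-34) = 24; iterating: a(2)=24, a(3)=53, a(4)=82, a(5)=111, a(6)=140, a(7)=169, a(8)=198, a(9)=227; answer 227
Stage 3: Y2 = 227; r = 20180; 20180 = 2^2 * 5 * 1009; number of divisors = (2+1) * (1+1) * (1+1) = 12; answer 12
Stage 4: Y3 = 12; d = -35; T(2) = -1*(-44) + 1*(-35) = 9; iterating: T(2)=9, T(3)=-53, T(4)=62, T(5)=-115, T(6)=177, T(7)=-292, T(8)=469, T(9)=-761, T(10)=1230, T(11)=-1991, T(12)=3221, T(13)=-5212, T(14)=8433, T(15)=-13645, T(16)=22078; answer 22078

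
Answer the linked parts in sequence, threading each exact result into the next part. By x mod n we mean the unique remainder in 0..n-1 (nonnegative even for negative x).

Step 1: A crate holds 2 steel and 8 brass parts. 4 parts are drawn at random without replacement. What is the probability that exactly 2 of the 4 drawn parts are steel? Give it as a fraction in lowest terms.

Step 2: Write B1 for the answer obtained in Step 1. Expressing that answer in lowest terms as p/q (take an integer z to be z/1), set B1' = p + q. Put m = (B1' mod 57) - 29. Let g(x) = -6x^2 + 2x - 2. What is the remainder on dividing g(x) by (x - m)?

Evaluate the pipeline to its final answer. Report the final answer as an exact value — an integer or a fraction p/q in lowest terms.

-890

Step 1: total draws C(10,4) = 210; favorable C(2,2)*C(8,2) = 28; P = 2/15; answer 2/15
Step 2: B1 = 2/15; threaded value p + q = 17; m = -12; remainder = value at the root: -6*(-12)^2 + 2*(-12)^1 - 2 = (-864) + (-24) + (-2) = -890; answer -890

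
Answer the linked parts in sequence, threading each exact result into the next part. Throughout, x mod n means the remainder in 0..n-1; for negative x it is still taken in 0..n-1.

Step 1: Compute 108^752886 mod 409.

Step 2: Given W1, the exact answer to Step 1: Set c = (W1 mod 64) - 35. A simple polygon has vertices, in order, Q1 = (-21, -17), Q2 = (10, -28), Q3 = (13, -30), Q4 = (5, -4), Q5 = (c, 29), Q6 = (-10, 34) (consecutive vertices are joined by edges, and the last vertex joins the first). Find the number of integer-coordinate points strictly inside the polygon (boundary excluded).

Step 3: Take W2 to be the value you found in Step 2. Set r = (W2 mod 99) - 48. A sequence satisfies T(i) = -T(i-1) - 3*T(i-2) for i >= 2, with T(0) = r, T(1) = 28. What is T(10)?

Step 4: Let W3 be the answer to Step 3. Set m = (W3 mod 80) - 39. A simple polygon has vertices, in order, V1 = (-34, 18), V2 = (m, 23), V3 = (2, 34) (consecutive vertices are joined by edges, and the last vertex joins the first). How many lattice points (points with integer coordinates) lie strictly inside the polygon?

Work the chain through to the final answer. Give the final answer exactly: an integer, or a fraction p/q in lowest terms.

Step 1: squarings mod 409: 108^1=108, 108^2=212, 108^4=363, 108^8=71, 108^16=133, 108^32=102, 108^64=179, 108^128=139, 108^256=98, 108^512=197, 108^1024=363, 108^2048=71, 108^4096=133, 108^8192=102, 108^16384=179, 108^32768=139, 108^65536=98, 108^131072=197, 108^262144=363, 108^524288=71; 108^752886 = 108^2 * 108^4 * 108^16 * 108^32 * 108^64 * 108^128 * 108^1024 * 108^2048 * 108^4096 * 108^8192 * 108^16384 * 108^65536 * 108^131072 * 108^524288 = 373 (mod 409); answer 373
Step 2: W1 = 373; c = 18; cross terms: (-21*-28 - 10*-17)=758, (10*-30 - 13*-28)=64, (13*-4 - 5*-30)=98, (5*29 - 18*-4)=217, (18*34 - -10*29)=902, (-10*-17 - -21*34)=884; twice the area = |2923| = 2923; area = 2923/2; boundary points = 1 + 1 + 2 + 1 + 1 + 1 = 7; strictly interior points = area - boundary/2 + 1 = 1459; answer 1459
Step 3: W2 = 1459; r = 25; T(2) = -1*(28) - 3*(25) = -103; iterating: T(2)=-103, T(3)=19, T(4)=290, T(5)=-347, T(6)=-523, T(7)=1564, T(8)=5, T(9)=-4697, T(10)=4682; answer 4682
Step 4: W3 = 4682; m = 3; cross terms: (-34*23 - 3*18)=-836, (3*34 - 2*23)=56, (2*18 - -34*34)=1192; twice the area = |412| = 412; area = 206; boundary points = 1 + 1 + 4 = 6; strictly interior points = area - boundary/2 + 1 = 204; answer 204

204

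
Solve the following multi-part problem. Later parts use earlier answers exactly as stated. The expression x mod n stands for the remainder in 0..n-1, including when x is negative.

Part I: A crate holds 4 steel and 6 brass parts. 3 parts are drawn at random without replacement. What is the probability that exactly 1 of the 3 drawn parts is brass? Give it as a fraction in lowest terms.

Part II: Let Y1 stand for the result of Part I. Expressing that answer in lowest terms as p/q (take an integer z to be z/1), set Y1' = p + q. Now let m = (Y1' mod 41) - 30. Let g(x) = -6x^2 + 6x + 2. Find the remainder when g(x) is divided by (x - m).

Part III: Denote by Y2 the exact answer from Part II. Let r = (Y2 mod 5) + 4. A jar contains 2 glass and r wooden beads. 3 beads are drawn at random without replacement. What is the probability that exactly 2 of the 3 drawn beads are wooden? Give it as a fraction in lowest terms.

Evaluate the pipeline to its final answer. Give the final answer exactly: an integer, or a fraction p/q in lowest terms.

4/7

Part I: total draws C(10,3) = 120; favorable C(6,1)*C(4,2) = 36; P = 3/10; answer 3/10
Part II: Y1 = 3/10; threaded value p + q = 13; m = -17; remainder = value at the root: -6*(-17)^2 + 6*(-17)^1 + 2 = (-1734) + (-102) + (2) = -1834; answer -1834
Part III: Y2 = -1834; r = 5; total draws C(7,3) = 35; favorable C(5,2)*C(2,1) = 20; P = 4/7; answer 4/7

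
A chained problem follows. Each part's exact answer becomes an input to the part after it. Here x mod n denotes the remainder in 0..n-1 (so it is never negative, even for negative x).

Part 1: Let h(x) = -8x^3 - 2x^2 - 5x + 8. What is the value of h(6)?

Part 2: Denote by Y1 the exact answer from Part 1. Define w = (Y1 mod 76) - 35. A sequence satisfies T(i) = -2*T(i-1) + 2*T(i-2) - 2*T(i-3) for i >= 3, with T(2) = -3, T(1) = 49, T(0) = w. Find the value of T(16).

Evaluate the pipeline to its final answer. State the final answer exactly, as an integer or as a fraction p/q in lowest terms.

Part 1: -8*(6)^3 - 2*(6)^2 - 5*(6)^1 + 8 = (-1728) + (-72) + (-30) + (8) = -1822; answer -1822
Part 2: Y1 = -1822; w = -33; T(3) = -2*(-3) + 2*(49) - 2*(-33) = 170; iterating: T(3)=170, T(4)=-444, T(5)=1234, T(6)=-3696, T(7)=10748, T(8)=-31356, T(9)=91600, T(10)=-267408, T(11)=780728, T(12)=-2279472, T(13)=6655216, T(14)=-19430832, T(15)=56731040, T(16)=-165634176; answer -165634176

-165634176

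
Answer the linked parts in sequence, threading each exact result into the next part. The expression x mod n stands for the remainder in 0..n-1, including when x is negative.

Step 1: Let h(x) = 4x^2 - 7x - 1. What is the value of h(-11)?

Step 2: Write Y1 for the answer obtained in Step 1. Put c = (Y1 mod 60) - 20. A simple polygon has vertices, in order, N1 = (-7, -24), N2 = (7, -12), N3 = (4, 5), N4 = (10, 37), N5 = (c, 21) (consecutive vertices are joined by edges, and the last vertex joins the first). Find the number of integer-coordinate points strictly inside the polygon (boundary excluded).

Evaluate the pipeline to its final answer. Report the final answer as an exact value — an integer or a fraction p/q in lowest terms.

392

Step 1: 4*(-11)^2 - 7*(-11)^1 - 1 = (484) + (77) + (-1) = 560; answer 560
Step 2: Y1 = 560; c = 0; cross terms: (-7*-12 - 7*-24)=252, (7*5 - 4*-12)=83, (4*37 - 10*5)=98, (10*21 - 0*37)=210, (0*-24 - -7*21)=147; twice the area = |790| = 790; area = 395; boundary points = 2 + 1 + 2 + 2 + 1 = 8; strictly interior points = area - boundary/2 + 1 = 392; answer 392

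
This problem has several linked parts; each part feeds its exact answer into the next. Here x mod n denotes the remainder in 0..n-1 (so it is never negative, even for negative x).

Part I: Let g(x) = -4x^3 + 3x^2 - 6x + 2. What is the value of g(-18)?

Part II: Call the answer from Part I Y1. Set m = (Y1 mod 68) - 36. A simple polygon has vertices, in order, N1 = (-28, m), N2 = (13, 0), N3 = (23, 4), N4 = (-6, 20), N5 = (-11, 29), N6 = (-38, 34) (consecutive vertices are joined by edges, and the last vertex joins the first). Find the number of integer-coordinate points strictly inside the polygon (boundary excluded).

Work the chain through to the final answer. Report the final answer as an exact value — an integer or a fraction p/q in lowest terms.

363

Part I: -4*(-18)^3 + 3*(-18)^2 - 6*(-18)^1 + 2 = (23328) + (972) + (108) + (2) = 24410; answer 24410
Part II: Y1 = 24410; m = 30; cross terms: (-28*0 - 13*30)=-390, (13*4 - 23*0)=52, (23*20 - -6*4)=484, (-6*29 - -11*20)=46, (-11*34 - -38*29)=728, (-38*30 - -28*34)=-188; twice the area = |732| = 732; area = 366; boundary points = 1 + 2 + 1 + 1 + 1 + 2 = 8; strictly interior points = area - boundary/2 + 1 = 363; answer 363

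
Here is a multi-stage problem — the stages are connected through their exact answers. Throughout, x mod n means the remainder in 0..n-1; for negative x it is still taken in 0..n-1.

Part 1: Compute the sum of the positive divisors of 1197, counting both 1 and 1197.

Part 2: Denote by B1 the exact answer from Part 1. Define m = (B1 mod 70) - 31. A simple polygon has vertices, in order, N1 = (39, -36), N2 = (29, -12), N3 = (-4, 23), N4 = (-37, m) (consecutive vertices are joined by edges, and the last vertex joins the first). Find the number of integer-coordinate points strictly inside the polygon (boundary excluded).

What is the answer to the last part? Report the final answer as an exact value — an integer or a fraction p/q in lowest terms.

Part 1: 1197 = 3^2 * 7 * 19; sigma = (1 + 3 + 9) * (1 + 7) * (1 + 19) = 13 * 8 * 20 = 2080; answer 2080
Part 2: B1 = 2080; m = 19; cross terms: (39*-12 - 29*-36)=576, (29*23 - -4*-12)=619, (-4*19 - -37*23)=775, (-37*-36 - 39*19)=591; twice the area = |2561| = 2561; area = 2561/2; boundary points = 2 + 1 + 1 + 1 = 5; strictly interior points = area - boundary/2 + 1 = 1279; answer 1279

1279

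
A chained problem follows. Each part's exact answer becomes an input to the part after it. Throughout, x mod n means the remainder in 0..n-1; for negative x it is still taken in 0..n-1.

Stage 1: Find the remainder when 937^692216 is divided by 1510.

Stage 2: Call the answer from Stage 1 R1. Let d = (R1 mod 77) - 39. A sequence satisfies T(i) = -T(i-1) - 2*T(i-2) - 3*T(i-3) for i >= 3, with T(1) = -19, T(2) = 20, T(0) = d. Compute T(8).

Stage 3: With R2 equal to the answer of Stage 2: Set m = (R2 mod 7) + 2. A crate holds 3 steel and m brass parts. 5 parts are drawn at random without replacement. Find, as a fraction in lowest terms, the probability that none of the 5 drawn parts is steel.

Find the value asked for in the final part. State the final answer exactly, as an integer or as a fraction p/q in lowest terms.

Stage 1: squarings mod 1510: 937^1=937, 937^2=659, 937^4=911, 937^8=931, 937^16=21, 937^32=441, 937^64=1201, 937^128=351, 937^256=891, 937^512=1131, 937^1024=191, 937^2048=241, 937^4096=701, 937^8192=651, 937^16384=1001, 937^32768=871, 937^65536=621, 937^131072=591, 937^262144=471, 937^524288=1381; 937^692216 = 937^8 * 937^16 * 937^32 * 937^64 * 937^128 * 937^256 * 937^512 * 937^1024 * 937^2048 * 937^32768 * 937^131072 * 937^524288 = 1421 (mod 1510); answer 1421
Stage 2: R1 = 1421; d = -4; T(3) = -1*(20) - 2*(-19) - 3*(-4) = 30; iterating: T(3)=30, T(4)=-13, T(5)=-107, T(6)=43, T(7)=210, T(8)=25; answer 25
Stage 3: R2 = 25; m = 6; total draws C(9,5) = 126; favorable C(6,5) = 6; P = 1/21; answer 1/21

1/21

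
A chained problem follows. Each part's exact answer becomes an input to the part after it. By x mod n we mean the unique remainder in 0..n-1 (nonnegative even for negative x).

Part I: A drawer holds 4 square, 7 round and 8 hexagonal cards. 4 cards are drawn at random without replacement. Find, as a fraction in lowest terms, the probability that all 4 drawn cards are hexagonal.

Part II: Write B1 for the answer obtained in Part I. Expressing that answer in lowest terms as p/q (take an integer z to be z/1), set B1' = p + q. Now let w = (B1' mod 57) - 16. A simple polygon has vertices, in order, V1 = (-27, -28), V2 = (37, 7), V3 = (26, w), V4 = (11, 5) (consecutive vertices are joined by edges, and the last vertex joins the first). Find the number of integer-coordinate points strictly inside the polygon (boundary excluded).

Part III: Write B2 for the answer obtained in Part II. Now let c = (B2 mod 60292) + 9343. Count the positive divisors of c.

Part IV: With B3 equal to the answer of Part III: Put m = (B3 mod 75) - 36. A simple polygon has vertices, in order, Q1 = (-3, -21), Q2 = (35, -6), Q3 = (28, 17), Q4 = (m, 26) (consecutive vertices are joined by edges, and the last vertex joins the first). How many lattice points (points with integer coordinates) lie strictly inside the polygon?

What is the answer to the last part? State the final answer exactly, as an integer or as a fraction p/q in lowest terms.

818

Part I: total draws C(19,4) = 3876; favorable C(8,4) = 70; P = 35/1938; answer 35/1938
Part II: B1 = 35/1938; threaded value p + q = 1973; w = 19; cross terms: (-27*7 - 37*-28)=847, (37*19 - 26*7)=521, (26*5 - 11*19)=-79, (11*-28 - -27*5)=-173; twice the area = |1116| = 1116; area = 558; boundary points = 1 + 1 + 1 + 1 = 4; strictly interior points = area - boundary/2 + 1 = 557; answer 557
Part III: B2 = 557; c = 9900; 9900 = 2^2 * 3^2 * 5^2 * 11; number of divisors = (2+1) * (2+1) * (2+1) * (1+1) = 54; answer 54
Part IV: B3 = 54; m = 18; cross terms: (-3*-6 - 35*-21)=753, (35*17 - 28*-6)=763, (28*26 - 18*17)=422, (18*-21 - -3*26)=-300; twice the area = |1638| = 1638; area = 819; boundary points = 1 + 1 + 1 + 1 = 4; strictly interior points = area - boundary/2 + 1 = 818; answer 818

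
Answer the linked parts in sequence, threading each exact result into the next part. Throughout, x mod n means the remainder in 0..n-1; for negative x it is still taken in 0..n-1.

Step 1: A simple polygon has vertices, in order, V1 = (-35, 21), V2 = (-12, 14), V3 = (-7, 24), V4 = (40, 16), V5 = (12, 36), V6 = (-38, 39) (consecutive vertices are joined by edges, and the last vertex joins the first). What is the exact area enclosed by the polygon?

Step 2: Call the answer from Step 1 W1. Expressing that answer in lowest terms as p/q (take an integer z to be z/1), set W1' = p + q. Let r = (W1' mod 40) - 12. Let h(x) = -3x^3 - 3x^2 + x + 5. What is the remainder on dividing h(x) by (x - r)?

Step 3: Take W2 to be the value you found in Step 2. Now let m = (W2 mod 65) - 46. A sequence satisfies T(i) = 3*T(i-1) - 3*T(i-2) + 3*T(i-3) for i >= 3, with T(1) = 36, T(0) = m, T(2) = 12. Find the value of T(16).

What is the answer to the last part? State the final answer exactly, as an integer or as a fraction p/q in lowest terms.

Step 1: cross terms: (-35*14 - -12*21)=-238, (-12*24 - -7*14)=-190, (-7*16 - 40*24)=-1072, (40*36 - 12*16)=1248, (12*39 - -38*36)=1836, (-38*21 - -35*39)=567; twice the area = |2151| = 2151; area = 2151/2; answer 2151/2
Step 2: W1 = 2151/2; threaded value p + q = 2153; r = 21; remainder = value at the root: -3*(21)^3 - 3*(21)^2 + 1*(21)^1 + 5 = (-27783) + (-1323) + (21) + (5) = -29080; answer -29080
Step 3: W2 = -29080; m = -6; T(3) = 3*(12) - 3*(36) + 3*(-6) = -90; iterating: T(3)=-90, T(4)=-198, T(5)=-288, T(6)=-540, T(7)=-1350, T(8)=-3294, T(9)=-7452, T(10)=-16524, T(11)=-37098, T(12)=-84078, T(13)=-190512, T(14)=-430596, T(15)=-972486, T(16)=-2197206; answer -2197206

-2197206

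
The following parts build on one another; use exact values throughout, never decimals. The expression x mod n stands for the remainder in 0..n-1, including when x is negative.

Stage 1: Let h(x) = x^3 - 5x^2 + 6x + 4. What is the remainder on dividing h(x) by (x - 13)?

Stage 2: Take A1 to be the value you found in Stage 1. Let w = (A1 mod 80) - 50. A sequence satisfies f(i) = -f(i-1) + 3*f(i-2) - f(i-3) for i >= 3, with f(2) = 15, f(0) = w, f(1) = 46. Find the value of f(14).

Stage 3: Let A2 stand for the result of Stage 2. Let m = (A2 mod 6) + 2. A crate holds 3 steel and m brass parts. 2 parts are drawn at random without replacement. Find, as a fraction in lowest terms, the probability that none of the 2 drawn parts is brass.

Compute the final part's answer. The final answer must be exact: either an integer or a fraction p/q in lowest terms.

Stage 1: remainder = value at the root: 1*(13)^3 - 5*(13)^2 + 6*(13)^1 + 4 = (2197) + (-845) + (78) + (4) = 1434; answer 1434
Stage 2: A1 = 1434; w = 24; f(3) = -1*(15) + 3*(46) - 1*(24) = 99; iterating: f(3)=99, f(4)=-100, f(5)=382, f(6)=-781, f(7)=2027, f(8)=-4752, f(9)=11614, f(10)=-27897, f(11)=67491, f(12)=-162796, f(13)=393166, f(14)=-949045; answer -949045
Stage 3: A2 = -949045; m = 7; total draws C(10,2) = 45; favorable C(3,2) = 3; P = 1/15; answer 1/15

1/15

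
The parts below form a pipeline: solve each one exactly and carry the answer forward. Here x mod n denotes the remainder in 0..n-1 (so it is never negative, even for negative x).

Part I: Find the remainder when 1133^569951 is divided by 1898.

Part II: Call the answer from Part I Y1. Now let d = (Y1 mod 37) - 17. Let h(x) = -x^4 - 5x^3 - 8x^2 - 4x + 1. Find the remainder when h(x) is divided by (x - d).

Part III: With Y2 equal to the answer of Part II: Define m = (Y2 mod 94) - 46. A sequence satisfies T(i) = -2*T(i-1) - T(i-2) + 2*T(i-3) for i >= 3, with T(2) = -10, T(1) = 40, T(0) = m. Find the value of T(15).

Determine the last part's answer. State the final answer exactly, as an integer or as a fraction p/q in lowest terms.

Part I: squarings mod 1898: 1133^1=1133, 1133^2=641, 1133^4=913, 1133^8=347, 1133^16=835, 1133^32=659, 1133^64=1537, 1133^128=1257, 1133^256=913, 1133^512=347, 1133^1024=835, 1133^2048=659, 1133^4096=1537, 1133^8192=1257, 1133^16384=913, 1133^32768=347, 1133^65536=835, 1133^131072=659, 1133^262144=1537, 1133^524288=1257; 1133^569951 = 1133^1 * 1133^2 * 1133^4 * 1133^8 * 1133^16 * 1133^64 * 1133^512 * 1133^4096 * 1133^8192 * 1133^32768 * 1133^524288 = 1047 (mod 1898); answer 1047
Part II: Y1 = 1047; d = -6; remainder = value at the root: -1*(-6)^4 - 5*(-6)^3 - 8*(-6)^2 - 4*(-6)^1 + 1 = (-1296) + (1080) + (-288) + (24) + (1) = -479; answer -479
Part III: Y2 = -479; m = 39; T(3) = -2*(-10) - 1*(40) + 2*(39) = 58; iterating: T(3)=58, T(4)=-26, T(5)=-26, T(6)=194, T(7)=-414, T(8)=582, T(9)=-362, T(10)=-686, T(11)=2898, T(12)=-5834, T(13)=7398, T(14)=-3166, T(15)=-12734; answer -12734

-12734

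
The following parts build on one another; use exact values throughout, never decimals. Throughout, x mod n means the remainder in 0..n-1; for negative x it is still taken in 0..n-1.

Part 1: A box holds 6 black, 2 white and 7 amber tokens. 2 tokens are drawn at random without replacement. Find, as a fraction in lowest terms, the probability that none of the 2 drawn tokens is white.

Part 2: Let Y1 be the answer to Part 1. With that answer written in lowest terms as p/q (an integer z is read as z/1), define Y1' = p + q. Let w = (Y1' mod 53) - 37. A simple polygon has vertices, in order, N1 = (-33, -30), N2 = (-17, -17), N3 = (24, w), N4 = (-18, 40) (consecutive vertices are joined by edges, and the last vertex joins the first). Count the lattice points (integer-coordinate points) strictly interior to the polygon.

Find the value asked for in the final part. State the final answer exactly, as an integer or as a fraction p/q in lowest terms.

1621

Part 1: total draws C(15,2) = 105; favorable C(13,2) = 78; P = 26/35; answer 26/35
Part 2: Y1 = 26/35; threaded value p + q = 61; w = -29; cross terms: (-33*-17 - -17*-30)=51, (-17*-29 - 24*-17)=901, (24*40 - -18*-29)=438, (-18*-30 - -33*40)=1860; twice the area = |3250| = 3250; area = 1625; boundary points = 1 + 1 + 3 + 5 = 10; strictly interior points = area - boundary/2 + 1 = 1621; answer 1621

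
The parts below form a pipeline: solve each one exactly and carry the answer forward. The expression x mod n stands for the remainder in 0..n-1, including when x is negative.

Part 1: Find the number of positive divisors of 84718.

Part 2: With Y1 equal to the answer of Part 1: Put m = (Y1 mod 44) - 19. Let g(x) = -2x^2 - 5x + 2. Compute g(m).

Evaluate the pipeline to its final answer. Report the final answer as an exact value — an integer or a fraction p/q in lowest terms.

-373

Part 1: 84718 = 2 * 42359; number of divisors = (1+1) * (1+1) = 4; answer 4
Part 2: Y1 = 4; m = -15; -2*(-15)^2 - 5*(-15)^1 + 2 = (-450) + (75) + (2) = -373; answer -373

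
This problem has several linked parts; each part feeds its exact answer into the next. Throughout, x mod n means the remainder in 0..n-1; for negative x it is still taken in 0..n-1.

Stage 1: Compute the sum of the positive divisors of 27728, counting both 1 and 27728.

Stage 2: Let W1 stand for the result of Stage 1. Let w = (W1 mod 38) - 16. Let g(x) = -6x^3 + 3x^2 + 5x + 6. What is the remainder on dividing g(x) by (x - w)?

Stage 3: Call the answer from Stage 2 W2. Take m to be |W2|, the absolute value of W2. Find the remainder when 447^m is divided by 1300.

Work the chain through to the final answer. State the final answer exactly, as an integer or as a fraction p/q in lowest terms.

1041

Stage 1: 27728 = 2^4 * 1733; sigma = (1 + 2 + 4 + 8 + 16) * (1 + 1733) = 31 * 1734 = 53754; answer 53754
Stage 2: W1 = 53754; w = 6; remainder = value at the root: -6*(6)^3 + 3*(6)^2 + 5*(6)^1 + 6 = (-1296) + (108) + (30) + (6) = -1152; answer -1152
Stage 3: W2 = -1152; m = 1152; squarings mod 1300: 447^1=447, 447^2=909, 447^4=781, 447^8=261, 447^16=521, 447^32=1041, 447^64=781, 447^128=261, 447^256=521, 447^512=1041, 447^1024=781; 447^1152 = 447^128 * 447^1024 = 1041 (mod 1300); answer 1041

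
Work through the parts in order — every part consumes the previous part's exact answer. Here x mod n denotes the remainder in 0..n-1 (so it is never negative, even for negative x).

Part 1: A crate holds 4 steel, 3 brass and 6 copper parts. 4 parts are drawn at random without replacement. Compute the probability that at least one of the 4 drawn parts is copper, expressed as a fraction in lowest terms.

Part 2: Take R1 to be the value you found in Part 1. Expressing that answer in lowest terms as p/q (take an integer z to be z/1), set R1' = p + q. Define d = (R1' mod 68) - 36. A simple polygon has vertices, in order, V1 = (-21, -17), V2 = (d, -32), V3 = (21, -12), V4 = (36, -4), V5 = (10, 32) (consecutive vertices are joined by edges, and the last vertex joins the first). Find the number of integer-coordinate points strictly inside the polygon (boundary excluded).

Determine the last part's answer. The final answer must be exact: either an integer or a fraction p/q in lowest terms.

Part 1: total draws C(13,4) = 715; complement C(7,4) = 35; favorable 715 - 35 = 680; P = 136/143; answer 136/143
Part 2: R1 = 136/143; threaded value p + q = 279; d = -29; cross terms: (-21*-32 - -29*-17)=179, (-29*-12 - 21*-32)=1020, (21*-4 - 36*-12)=348, (36*32 - 10*-4)=1192, (10*-17 - -21*32)=502; twice the area = |3241| = 3241; area = 3241/2; boundary points = 1 + 10 + 1 + 2 + 1 = 15; strictly interior points = area - boundary/2 + 1 = 1614; answer 1614

1614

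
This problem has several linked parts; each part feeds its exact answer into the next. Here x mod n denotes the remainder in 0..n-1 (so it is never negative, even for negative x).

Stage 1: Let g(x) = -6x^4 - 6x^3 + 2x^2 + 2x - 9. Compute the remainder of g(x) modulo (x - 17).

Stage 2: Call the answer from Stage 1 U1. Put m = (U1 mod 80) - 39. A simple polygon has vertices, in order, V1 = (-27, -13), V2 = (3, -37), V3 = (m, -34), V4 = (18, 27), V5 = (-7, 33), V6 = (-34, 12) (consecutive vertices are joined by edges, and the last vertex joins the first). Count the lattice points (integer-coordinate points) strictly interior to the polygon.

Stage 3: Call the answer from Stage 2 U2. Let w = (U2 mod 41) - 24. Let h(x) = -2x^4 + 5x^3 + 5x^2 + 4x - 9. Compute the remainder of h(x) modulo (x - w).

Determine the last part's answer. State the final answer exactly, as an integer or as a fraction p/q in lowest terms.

-273

Stage 1: remainder = value at the root: -6*(17)^4 - 6*(17)^3 + 2*(17)^2 + 2*(17)^1 - 9 = (-501126) + (-29478) + (578) + (34) + (-9) = -530001; answer -530001
Stage 2: U1 = -530001; m = 40; cross terms: (-27*-37 - 3*-13)=1038, (3*-34 - 40*-37)=1378, (40*27 - 18*-34)=1692, (18*33 - -7*27)=783, (-7*12 - -34*33)=1038, (-34*-13 - -27*12)=766; twice the area = |6695| = 6695; area = 6695/2; boundary points = 6 + 1 + 1 + 1 + 3 + 1 = 13; strictly interior points = area - boundary/2 + 1 = 3342; answer 3342
Stage 3: U2 = 3342; w = -3; remainder = value at the root: -2*(-3)^4 + 5*(-3)^3 + 5*(-3)^2 + 4*(-3)^1 - 9 = (-162) + (-135) + (45) + (-12) + (-9) = -273; answer -273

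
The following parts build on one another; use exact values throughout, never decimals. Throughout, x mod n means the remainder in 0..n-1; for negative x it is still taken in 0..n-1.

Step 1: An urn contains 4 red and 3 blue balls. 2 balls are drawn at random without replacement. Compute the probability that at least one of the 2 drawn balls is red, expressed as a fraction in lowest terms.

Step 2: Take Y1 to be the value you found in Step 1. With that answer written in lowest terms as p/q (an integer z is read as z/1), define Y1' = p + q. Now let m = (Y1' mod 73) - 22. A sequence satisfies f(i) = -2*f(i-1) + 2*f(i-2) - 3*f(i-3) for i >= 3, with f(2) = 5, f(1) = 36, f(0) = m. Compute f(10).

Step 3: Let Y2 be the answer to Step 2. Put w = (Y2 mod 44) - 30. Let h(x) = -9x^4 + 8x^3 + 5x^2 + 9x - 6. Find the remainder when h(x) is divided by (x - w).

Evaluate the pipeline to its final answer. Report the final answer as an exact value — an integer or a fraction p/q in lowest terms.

Step 1: total draws C(7,2) = 21; complement C(3,2) = 3; favorable 21 - 3 = 18; P = 6/7; answer 6/7
Step 2: Y1 = 6/7; threaded value p + q = 13; m = -9; f(3) = -2*(5) + 2*(36) - 3*(-9) = 89; iterating: f(3)=89, f(4)=-276, f(5)=715, f(6)=-2249, f(7)=6756, f(8)=-20155, f(9)=60569, f(10)=-181716; answer -181716
Step 3: Y2 = -181716; w = -26; remainder = value at the root: -9*(-26)^4 + 8*(-26)^3 + 5*(-26)^2 + 9*(-26)^1 - 6 = (-4112784) + (-140608) + (3380) + (-234) + (-6) = -4250252; answer -4250252

-4250252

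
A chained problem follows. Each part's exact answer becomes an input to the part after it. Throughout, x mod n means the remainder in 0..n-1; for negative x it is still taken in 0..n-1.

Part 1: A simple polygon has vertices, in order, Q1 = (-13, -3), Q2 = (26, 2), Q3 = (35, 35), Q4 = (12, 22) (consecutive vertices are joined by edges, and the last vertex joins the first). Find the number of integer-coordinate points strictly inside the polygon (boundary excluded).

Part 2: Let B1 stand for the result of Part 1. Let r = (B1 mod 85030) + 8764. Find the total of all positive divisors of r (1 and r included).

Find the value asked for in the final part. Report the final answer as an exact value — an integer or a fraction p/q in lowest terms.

Part 1: cross terms: (-13*2 - 26*-3)=52, (26*35 - 35*2)=840, (35*22 - 12*35)=350, (12*-3 - -13*22)=250; twice the area = |1492| = 1492; area = 746; boundary points = 1 + 3 + 1 + 25 = 30; strictly interior points = area - boundary/2 + 1 = 732; answer 732
Part 2: B1 = 732; r = 9496; 9496 = 2^3 * 1187; sigma = (1 + 2 + 4 + 8) * (1 + 1187) = 15 * 1188 = 17820; answer 17820

17820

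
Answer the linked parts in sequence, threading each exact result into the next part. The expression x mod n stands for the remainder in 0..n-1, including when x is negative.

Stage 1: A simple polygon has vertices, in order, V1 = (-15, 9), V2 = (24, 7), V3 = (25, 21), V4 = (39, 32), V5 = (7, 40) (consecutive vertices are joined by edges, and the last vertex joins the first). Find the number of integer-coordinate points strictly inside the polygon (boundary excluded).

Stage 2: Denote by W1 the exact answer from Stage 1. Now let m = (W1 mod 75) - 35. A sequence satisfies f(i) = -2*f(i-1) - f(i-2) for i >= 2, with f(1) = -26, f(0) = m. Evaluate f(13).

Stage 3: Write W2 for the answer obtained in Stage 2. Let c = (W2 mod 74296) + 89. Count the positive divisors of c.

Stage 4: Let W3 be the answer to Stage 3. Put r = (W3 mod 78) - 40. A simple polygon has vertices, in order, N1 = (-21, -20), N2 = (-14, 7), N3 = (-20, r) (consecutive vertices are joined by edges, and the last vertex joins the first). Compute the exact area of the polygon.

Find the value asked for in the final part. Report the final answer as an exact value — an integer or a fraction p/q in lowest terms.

Stage 1: cross terms: (-15*7 - 24*9)=-321, (24*21 - 25*7)=329, (25*32 - 39*21)=-19, (39*40 - 7*32)=1336, (7*9 - -15*40)=663; twice the area = |1988| = 1988; area = 994; boundary points = 1 + 1 + 1 + 8 + 1 = 12; strictly interior points = area - boundary/2 + 1 = 989; answer 989
Stage 2: W1 = 989; m = -21; f(2) = -2*(-26) - 1*(-21) = 73; iterating: f(2)=73, f(3)=-120, f(4)=167, f(5)=-214, f(6)=261, f(7)=-308, f(8)=355, f(9)=-402, f(10)=449, f(11)=-496, f(12)=543, f(13)=-590; answer -590
Stage 3: W2 = -590; c = 73795; 73795 = 5 * 14759; number of divisors = (1+1) * (1+1) = 4; answer 4
Stage 4: W3 = 4; r = -36; cross terms: (-21*7 - -14*-20)=-427, (-14*-36 - -20*7)=644, (-20*-20 - -21*-36)=-356; twice the area = |-139| = 139; area = 139/2; answer 139/2

139/2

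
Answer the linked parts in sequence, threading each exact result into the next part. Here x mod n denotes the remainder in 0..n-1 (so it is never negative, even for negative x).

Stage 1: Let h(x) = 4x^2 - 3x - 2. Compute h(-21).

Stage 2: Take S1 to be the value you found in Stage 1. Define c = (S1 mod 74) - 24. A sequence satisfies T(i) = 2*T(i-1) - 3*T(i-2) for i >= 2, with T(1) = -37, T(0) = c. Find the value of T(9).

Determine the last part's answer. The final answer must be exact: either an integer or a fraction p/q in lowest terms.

Stage 1: 4*(-21)^2 - 3*(-21)^1 - 2 = (1764) + (63) + (-2) = 1825; answer 1825
Stage 2: S1 = 1825; c = 25; T(2) = 2*(-37) - 3*(25) = -149; iterating: T(2)=-149, T(3)=-187, T(4)=73, T(5)=707, T(6)=1195, T(7)=269, T(8)=-3047, T(9)=-6901; answer -6901

-6901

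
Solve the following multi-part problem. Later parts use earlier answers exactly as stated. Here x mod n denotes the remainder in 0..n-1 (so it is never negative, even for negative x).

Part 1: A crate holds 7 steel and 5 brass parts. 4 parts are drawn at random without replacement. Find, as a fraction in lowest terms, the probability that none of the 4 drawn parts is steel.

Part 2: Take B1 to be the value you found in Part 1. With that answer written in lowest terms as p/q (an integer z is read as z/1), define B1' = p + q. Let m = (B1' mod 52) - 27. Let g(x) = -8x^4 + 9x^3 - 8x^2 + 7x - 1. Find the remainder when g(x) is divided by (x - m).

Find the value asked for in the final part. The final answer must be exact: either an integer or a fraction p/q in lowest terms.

Part 1: total draws C(12,4) = 495; favorable C(5,4) = 5; P = 1/99; answer 1/99
Part 2: B1 = 1/99; threaded value p + q = 100; m = 21; remainder = value at the root: -8*(21)^4 + 9*(21)^3 - 8*(21)^2 + 7*(21)^1 - 1 = (-1555848) + (83349) + (-3528) + (147) + (-1) = -1475881; answer -1475881

-1475881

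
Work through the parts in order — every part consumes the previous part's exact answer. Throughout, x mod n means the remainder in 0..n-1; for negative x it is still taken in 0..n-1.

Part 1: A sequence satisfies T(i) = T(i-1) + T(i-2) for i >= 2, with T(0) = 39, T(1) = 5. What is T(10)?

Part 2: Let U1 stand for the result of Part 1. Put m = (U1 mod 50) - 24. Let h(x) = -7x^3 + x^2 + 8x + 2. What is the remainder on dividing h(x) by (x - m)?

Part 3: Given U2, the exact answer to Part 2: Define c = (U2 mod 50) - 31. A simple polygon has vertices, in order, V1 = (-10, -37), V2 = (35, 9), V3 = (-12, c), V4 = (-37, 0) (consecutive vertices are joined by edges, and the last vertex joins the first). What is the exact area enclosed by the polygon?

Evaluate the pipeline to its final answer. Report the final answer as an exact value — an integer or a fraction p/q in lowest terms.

801

Part 1: T(2) = 1*(5) + 1*(39) = 44; iterating: T(2)=44, T(3)=49, T(4)=93, T(5)=142, T(6)=235, T(7)=377, T(8)=612, T(9)=989, T(10)=1601; answer 1601
Part 2: U1 = 1601; m = -23; remainder = value at the root: -7*(-23)^3 + 1*(-23)^2 + 8*(-23)^1 + 2 = (85169) + (529) + (-184) + (2) = 85516; answer 85516
Part 3: U2 = 85516; c = -15; cross terms: (-10*9 - 35*-37)=1205, (35*-15 - -12*9)=-417, (-12*0 - -37*-15)=-555, (-37*-37 - -10*0)=1369; twice the area = |1602| = 1602; area = 801; answer 801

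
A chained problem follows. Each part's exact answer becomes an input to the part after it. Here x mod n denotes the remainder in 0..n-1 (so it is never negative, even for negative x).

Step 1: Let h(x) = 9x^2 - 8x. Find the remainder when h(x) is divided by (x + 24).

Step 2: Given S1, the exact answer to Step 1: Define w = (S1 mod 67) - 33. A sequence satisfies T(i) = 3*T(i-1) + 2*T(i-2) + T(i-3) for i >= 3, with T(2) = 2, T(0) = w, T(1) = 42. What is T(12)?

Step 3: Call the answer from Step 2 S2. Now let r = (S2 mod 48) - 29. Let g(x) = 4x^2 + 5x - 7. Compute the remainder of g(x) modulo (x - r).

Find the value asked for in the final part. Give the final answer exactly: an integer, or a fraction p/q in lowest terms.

2989

Step 1: remainder = value at the root: 9*(-24)^2 - 8*(-24)^1 = (5184) + (192) = 5376; answer 5376
Step 2: S1 = 5376; w = -17; T(3) = 3*(2) + 2*(42) + 1*(-17) = 73; iterating: T(3)=73, T(4)=265, T(5)=943, T(6)=3432, T(7)=12447, T(8)=45148, T(9)=163770, T(10)=594053, T(11)=2154847, T(12)=7816417; answer 7816417
Step 3: S2 = 7816417; r = -28; remainder = value at the root: 4*(-28)^2 + 5*(-28)^1 - 7 = (3136) + (-140) + (-7) = 2989; answer 2989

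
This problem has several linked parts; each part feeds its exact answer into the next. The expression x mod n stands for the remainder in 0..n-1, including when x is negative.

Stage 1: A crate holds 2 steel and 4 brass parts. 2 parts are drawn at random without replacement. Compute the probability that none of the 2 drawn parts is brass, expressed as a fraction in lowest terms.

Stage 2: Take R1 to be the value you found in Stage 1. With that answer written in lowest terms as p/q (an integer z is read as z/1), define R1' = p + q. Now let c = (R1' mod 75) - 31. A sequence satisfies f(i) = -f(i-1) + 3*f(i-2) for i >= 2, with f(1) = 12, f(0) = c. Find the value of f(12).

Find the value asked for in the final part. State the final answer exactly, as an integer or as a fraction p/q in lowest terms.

Stage 1: total draws C(6,2) = 15; favorable C(2,2) = 1; P = 1/15; answer 1/15
Stage 2: R1 = 1/15; threaded value p + q = 16; c = -15; f(2) = -1*(12) + 3*(-15) = -57; iterating: f(2)=-57, f(3)=93, f(4)=-264, f(5)=543, f(6)=-1335, f(7)=2964, f(8)=-6969, f(9)=15861, f(10)=-36768, f(11)=84351, f(12)=-194655; answer -194655

-194655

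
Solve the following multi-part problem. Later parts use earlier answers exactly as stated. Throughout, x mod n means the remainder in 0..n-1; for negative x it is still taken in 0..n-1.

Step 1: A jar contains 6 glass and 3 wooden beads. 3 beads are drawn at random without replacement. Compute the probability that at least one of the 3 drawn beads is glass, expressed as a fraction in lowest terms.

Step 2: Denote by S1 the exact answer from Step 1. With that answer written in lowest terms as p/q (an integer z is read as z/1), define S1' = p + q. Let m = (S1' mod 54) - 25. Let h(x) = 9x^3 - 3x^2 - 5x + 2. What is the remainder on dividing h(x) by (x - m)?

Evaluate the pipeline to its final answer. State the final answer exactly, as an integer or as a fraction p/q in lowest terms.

Step 1: total draws C(9,3) = 84; complement C(3,3) = 1; favorable 84 - 1 = 83; P = 83/84; answer 83/84
Step 2: S1 = 83/84; threaded value p + q = 167; m = -20; remainder = value at the root: 9*(-20)^3 - 3*(-20)^2 - 5*(-20)^1 + 2 = (-72000) + (-1200) + (100) + (2) = -73098; answer -73098

-73098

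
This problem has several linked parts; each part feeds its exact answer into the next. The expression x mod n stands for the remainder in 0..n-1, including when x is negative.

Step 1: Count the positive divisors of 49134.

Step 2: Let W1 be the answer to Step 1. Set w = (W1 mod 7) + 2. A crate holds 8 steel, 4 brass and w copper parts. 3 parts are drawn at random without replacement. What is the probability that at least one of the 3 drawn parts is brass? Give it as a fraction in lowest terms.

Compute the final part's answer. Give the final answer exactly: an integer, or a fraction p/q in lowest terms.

Step 1: 49134 = 2 * 3 * 19 * 431; number of divisors = (1+1) * (1+1) * (1+1) * (1+1) = 16; answer 16
Step 2: W1 = 16; w = 4; total draws C(16,3) = 560; complement C(12,3) = 220; favorable 560 - 220 = 340; P = 17/28; answer 17/28

17/28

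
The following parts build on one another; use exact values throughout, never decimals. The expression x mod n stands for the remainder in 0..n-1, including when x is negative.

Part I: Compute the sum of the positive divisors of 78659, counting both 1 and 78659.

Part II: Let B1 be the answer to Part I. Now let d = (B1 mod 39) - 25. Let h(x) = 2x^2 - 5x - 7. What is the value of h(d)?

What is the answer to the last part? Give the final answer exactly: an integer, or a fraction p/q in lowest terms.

396

Part I: 78659 = 7 * 17 * 661; sigma = (1 + 7) * (1 + 17) * (1 + 661) = 8 * 18 * 662 = 95328; answer 95328
Part II: B1 = 95328; d = -13; 2*(-13)^2 - 5*(-13)^1 - 7 = (338) + (65) + (-7) = 396; answer 396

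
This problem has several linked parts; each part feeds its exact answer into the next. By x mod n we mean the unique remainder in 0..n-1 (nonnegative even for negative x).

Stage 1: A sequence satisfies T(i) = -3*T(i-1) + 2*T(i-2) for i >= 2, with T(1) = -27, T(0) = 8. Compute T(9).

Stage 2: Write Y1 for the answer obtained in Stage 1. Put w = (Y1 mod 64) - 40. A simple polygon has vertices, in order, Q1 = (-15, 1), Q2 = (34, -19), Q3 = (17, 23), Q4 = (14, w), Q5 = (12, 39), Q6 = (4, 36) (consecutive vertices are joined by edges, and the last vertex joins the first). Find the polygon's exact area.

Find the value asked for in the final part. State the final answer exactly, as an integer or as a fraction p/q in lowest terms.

2475/2

Stage 1: T(2) = -3*(-27) + 2*(8) = 97; iterating: T(2)=97, T(3)=-345, T(4)=1229, T(5)=-4377, T(6)=15589, T(7)=-55521, T(8)=197741, T(9)=-704265; answer -704265
Stage 2: Y1 = -704265; w = 15; cross terms: (-15*-19 - 34*1)=251, (34*23 - 17*-19)=1105, (17*15 - 14*23)=-67, (14*39 - 12*15)=366, (12*36 - 4*39)=276, (4*1 - -15*36)=544; twice the area = |2475| = 2475; area = 2475/2; answer 2475/2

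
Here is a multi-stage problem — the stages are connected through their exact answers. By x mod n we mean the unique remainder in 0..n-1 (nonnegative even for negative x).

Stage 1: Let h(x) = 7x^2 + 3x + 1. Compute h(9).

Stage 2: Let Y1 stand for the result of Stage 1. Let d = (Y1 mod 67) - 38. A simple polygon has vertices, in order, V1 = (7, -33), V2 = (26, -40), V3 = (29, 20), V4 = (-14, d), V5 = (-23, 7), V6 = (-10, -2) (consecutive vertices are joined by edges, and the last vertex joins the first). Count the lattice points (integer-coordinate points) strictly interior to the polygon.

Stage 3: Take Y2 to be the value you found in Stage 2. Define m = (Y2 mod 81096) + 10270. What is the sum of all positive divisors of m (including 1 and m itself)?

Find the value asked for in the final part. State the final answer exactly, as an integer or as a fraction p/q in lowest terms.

Stage 1: 7*(9)^2 + 3*(9)^1 + 1 = (567) + (27) + (1) = 595; answer 595
Stage 2: Y1 = 595; d = 21; cross terms: (7*-40 - 26*-33)=578, (26*20 - 29*-40)=1680, (29*21 - -14*20)=889, (-14*7 - -23*21)=385, (-23*-2 - -10*7)=116, (-10*-33 - 7*-2)=344; twice the area = |3992| = 3992; area = 1996; boundary points = 1 + 3 + 1 + 1 + 1 + 1 = 8; strictly interior points = area - boundary/2 + 1 = 1993; answer 1993
Stage 3: Y2 = 1993; m = 12263; 12263 is prime, so its only divisors are 1 and 12263; sigma = 1 + 12263 = 12264; answer 12264

12264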